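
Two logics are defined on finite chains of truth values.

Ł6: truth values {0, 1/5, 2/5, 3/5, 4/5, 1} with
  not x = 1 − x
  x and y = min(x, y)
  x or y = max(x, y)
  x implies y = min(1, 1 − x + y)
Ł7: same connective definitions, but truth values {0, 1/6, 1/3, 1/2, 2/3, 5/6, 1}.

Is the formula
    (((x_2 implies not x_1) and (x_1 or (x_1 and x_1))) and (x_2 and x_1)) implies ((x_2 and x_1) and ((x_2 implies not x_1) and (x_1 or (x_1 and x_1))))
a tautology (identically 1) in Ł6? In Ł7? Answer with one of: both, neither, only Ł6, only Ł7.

In Ł6: every assignment gives 1 — tautology.
In Ł7: every assignment gives 1 — tautology.

both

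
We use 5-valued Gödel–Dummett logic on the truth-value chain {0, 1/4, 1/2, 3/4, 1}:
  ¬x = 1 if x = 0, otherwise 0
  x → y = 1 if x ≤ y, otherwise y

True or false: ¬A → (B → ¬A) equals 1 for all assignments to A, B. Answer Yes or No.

At A = 0, B = 1/4, for instance:
¬A = ¬0 = 1
B → ¬A = 1/4 → 1 = 1
¬A → (B → ¬A) = 1 → 1 = 1
and checking the remaining 24 assignments likewise gives ≥ 1 in every case.

Yes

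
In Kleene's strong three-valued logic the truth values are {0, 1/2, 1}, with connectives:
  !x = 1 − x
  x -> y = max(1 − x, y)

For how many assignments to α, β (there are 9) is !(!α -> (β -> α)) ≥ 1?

1

α = 0, β = 0 ↦ 0  <
α = 0, β = 1/2 ↦ 1/2  <
α = 0, β = 1 ↦ 1  ≥
α = 1/2, β = 0 ↦ 0  <
α = 1/2, β = 1/2 ↦ 1/2  <
α = 1/2, β = 1 ↦ 1/2  <
α = 1, β = 0 ↦ 0  <
α = 1, β = 1/2 ↦ 0  <
α = 1, β = 1 ↦ 0  <
So 1 of the 9 assignments meets the threshold.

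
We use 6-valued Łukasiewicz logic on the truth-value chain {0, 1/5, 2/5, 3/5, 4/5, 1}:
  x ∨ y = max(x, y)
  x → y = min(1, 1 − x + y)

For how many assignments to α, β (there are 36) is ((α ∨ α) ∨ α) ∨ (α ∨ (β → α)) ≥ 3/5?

30

value 1: 21 assignments (counts)
value 4/5: 5 assignments (counts)
value 3/5: 4 assignments (counts)
value 2/5: 3 assignments
value 1/5: 2 assignments
value 0: 1 assignment
So 30 of the 36 assignments meet the threshold.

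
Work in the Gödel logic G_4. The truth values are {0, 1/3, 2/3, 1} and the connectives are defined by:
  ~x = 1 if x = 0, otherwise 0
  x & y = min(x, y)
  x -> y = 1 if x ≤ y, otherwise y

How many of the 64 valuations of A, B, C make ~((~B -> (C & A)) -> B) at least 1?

value 1: 9 assignments (counts)
value 0: 55 assignments
So 9 of the 64 assignments meet the threshold.

9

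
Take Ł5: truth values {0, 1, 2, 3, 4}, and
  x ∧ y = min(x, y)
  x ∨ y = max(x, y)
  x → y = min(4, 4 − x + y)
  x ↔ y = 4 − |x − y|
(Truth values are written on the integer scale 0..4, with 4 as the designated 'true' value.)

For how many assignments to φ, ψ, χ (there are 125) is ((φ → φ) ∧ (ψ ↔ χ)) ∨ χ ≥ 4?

value 4: 45 assignments (counts)
value 3: 45 assignments
value 2: 20 assignments
value 1: 10 assignments
value 0: 5 assignments
So 45 of the 125 assignments meet the threshold.

45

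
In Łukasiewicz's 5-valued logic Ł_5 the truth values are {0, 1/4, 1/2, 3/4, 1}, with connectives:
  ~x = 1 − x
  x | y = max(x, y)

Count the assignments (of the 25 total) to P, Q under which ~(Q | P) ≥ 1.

value 1: 1 assignment (counts)
value 3/4: 3 assignments
value 1/2: 5 assignments
value 1/4: 7 assignments
value 0: 9 assignments
So 1 of the 25 assignments meets the threshold.

1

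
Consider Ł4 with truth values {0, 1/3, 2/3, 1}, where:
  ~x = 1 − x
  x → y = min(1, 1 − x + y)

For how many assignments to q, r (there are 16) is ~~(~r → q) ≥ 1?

10

q = 0, r = 0 ↦ 0  <
q = 0, r = 1/3 ↦ 1/3  <
q = 0, r = 2/3 ↦ 2/3  <
q = 0, r = 1 ↦ 1  ≥
q = 1/3, r = 0 ↦ 1/3  <
q = 1/3, r = 1/3 ↦ 2/3  <
q = 1/3, r = 2/3 ↦ 1  ≥
q = 1/3, r = 1 ↦ 1  ≥
q = 2/3, r = 0 ↦ 2/3  <
q = 2/3, r = 1/3 ↦ 1  ≥
q = 2/3, r = 2/3 ↦ 1  ≥
q = 2/3, r = 1 ↦ 1  ≥
q = 1, r = 0 ↦ 1  ≥
q = 1, r = 1/3 ↦ 1  ≥
q = 1, r = 2/3 ↦ 1  ≥
q = 1, r = 1 ↦ 1  ≥
So 10 of the 16 assignments meet the threshold.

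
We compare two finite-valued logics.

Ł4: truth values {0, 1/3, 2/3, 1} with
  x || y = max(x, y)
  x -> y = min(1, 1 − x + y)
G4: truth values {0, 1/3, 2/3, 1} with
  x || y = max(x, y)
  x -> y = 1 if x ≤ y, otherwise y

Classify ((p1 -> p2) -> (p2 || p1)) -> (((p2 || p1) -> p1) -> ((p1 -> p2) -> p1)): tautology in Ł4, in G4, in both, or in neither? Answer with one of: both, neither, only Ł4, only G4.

In Ł4: every assignment gives 1 — tautology.
In G4: every assignment gives 1 — tautology.

both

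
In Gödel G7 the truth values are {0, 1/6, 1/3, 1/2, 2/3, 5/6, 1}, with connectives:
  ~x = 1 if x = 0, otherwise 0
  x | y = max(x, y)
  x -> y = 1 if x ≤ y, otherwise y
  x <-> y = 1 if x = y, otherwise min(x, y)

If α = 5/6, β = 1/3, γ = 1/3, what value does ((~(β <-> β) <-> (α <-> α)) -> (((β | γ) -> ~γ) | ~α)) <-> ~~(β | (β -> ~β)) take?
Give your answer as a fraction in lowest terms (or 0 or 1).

β <-> β = 1/3 <-> 1/3 = 1
~(β <-> β) = ~1 = 0
α <-> α = 5/6 <-> 5/6 = 1
~(β <-> β) <-> (α <-> α) = 0 <-> 1 = 0
β | γ = 1/3 | 1/3 = 1/3
~γ = ~1/3 = 0
(β | γ) -> ~γ = 1/3 -> 0 = 0
~α = ~5/6 = 0
((β | γ) -> ~γ) | ~α = 0 | 0 = 0
(~(β <-> β) <-> (α <-> α)) -> (((β | γ) -> ~γ) | ~α) = 0 -> 0 = 1
~β = ~1/3 = 0
β -> ~β = 1/3 -> 0 = 0
β | (β -> ~β) = 1/3 | 0 = 1/3
~(β | (β -> ~β)) = ~1/3 = 0
~~(β | (β -> ~β)) = ~0 = 1
((~(β <-> β) <-> (α <-> α)) -> (((β | γ) -> ~γ) | ~α)) <-> ~~(β | (β -> ~β)) = 1 <-> 1 = 1

1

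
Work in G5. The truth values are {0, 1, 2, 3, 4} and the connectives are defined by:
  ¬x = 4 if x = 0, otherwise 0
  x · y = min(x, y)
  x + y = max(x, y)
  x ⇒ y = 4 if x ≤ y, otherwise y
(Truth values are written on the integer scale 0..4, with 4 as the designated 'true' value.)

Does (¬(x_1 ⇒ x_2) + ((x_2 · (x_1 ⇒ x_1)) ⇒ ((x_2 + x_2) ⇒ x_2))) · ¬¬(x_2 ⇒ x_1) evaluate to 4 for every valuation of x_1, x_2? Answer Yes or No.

Counterexample: take x_1 = 0, x_2 = 1.
x_1 ⇒ x_2 = 0 ⇒ 1 = 4
¬(x_1 ⇒ x_2) = ¬4 = 0
x_1 ⇒ x_1 = 0 ⇒ 0 = 4
x_2 · (x_1 ⇒ x_1) = 1 · 4 = 1
x_2 + x_2 = 1 + 1 = 1
(x_2 + x_2) ⇒ x_2 = 1 ⇒ 1 = 4
(x_2 · (x_1 ⇒ x_1)) ⇒ ((x_2 + x_2) ⇒ x_2) = 1 ⇒ 4 = 4
¬(x_1 ⇒ x_2) + ((x_2 · (x_1 ⇒ x_1)) ⇒ ((x_2 + x_2) ⇒ x_2)) = 0 + 4 = 4
x_2 ⇒ x_1 = 1 ⇒ 0 = 0
¬(x_2 ⇒ x_1) = ¬0 = 4
¬¬(x_2 ⇒ x_1) = ¬4 = 0
(¬(x_1 ⇒ x_2) + ((x_2 · (x_1 ⇒ x_1)) ⇒ ((x_2 + x_2) ⇒ x_2))) · ¬¬(x_2 ⇒ x_1) = 4 · 0 = 0
This gives 0 ≠ 4.

No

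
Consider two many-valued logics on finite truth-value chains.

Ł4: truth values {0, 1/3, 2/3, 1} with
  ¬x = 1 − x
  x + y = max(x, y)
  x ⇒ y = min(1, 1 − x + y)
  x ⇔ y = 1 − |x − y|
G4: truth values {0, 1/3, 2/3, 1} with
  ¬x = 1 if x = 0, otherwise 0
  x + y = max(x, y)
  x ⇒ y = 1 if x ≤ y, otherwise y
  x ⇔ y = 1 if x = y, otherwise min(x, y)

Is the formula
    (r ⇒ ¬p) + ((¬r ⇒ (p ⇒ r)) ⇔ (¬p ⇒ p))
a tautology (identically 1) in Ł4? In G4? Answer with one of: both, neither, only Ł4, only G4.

In Ł4: at p = 1/3, r = 1 the value is 2/3 — not a tautology.
In G4: every assignment gives 1 — tautology.

only G4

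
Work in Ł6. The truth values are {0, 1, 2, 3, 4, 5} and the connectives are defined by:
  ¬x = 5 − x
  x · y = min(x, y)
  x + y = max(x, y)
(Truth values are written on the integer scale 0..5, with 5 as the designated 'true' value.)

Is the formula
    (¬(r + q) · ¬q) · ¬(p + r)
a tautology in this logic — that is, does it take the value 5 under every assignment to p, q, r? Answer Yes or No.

No

Counterexample: take p = 0, q = 0, r = 1.
r + q = 1 + 0 = 1
¬(r + q) = ¬1 = 4
¬q = ¬0 = 5
¬(r + q) · ¬q = 4 · 5 = 4
p + r = 0 + 1 = 1
¬(p + r) = ¬1 = 4
(¬(r + q) · ¬q) · ¬(p + r) = 4 · 4 = 4
This gives 4 ≠ 5.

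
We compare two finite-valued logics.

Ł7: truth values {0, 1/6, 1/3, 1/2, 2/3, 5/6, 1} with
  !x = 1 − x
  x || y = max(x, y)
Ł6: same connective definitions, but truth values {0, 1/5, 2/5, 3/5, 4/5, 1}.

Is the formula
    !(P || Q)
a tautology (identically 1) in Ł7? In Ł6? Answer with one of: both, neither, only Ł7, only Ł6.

neither

In Ł7: at P = 0, Q = 1/6 the value is 5/6 — not a tautology.
In Ł6: at P = 0, Q = 1/5 the value is 4/5 — not a tautology.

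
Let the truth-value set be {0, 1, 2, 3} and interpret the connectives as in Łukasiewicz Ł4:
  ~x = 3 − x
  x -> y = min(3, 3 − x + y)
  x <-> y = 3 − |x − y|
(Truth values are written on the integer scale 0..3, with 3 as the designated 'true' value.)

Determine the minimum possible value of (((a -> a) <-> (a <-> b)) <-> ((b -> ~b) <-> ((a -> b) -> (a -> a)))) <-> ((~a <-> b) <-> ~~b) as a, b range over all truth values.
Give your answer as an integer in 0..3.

Take a = 0, b = 1:
a -> a = 0 -> 0 = 3
a <-> b = 0 <-> 1 = 2
(a -> a) <-> (a <-> b) = 3 <-> 2 = 2
~b = ~1 = 2
b -> ~b = 1 -> 2 = 3
a -> b = 0 -> 1 = 3
a -> a = 0 -> 0 = 3
(a -> b) -> (a -> a) = 3 -> 3 = 3
(b -> ~b) <-> ((a -> b) -> (a -> a)) = 3 <-> 3 = 3
((a -> a) <-> (a <-> b)) <-> ((b -> ~b) <-> ((a -> b) -> (a -> a))) = 2 <-> 3 = 2
~a = ~0 = 3
~a <-> b = 3 <-> 1 = 1
~b = ~1 = 2
~~b = ~2 = 1
(~a <-> b) <-> ~~b = 1 <-> 1 = 3
(((a -> a) <-> (a <-> b)) <-> ((b -> ~b) <-> ((a -> b) -> (a -> a)))) <-> ((~a <-> b) <-> ~~b) = 2 <-> 3 = 2
No assignment yields a value below 2, so this is the minimum.

2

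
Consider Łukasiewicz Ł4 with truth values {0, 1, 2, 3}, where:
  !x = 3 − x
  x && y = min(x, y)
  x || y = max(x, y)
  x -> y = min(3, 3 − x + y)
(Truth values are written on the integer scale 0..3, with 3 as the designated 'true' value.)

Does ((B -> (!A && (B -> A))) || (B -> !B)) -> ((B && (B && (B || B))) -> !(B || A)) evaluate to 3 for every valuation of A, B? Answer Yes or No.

Counterexample: take A = 1, B = 2.
!A = !1 = 2
B -> A = 2 -> 1 = 2
!A && (B -> A) = 2 && 2 = 2
B -> (!A && (B -> A)) = 2 -> 2 = 3
!B = !2 = 1
B -> !B = 2 -> 1 = 2
(B -> (!A && (B -> A))) || (B -> !B) = 3 || 2 = 3
B || B = 2 || 2 = 2
B && (B || B) = 2 && 2 = 2
B && (B && (B || B)) = 2 && 2 = 2
B || A = 2 || 1 = 2
!(B || A) = !2 = 1
(B && (B && (B || B))) -> !(B || A) = 2 -> 1 = 2
((B -> (!A && (B -> A))) || (B -> !B)) -> ((B && (B && (B || B))) -> !(B || A)) = 3 -> 2 = 2
This gives 2 ≠ 3.

No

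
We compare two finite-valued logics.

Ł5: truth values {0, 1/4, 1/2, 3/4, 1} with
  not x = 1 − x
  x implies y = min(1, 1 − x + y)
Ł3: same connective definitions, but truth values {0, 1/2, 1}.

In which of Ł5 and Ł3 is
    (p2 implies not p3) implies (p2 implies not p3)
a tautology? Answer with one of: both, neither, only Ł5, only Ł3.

In Ł5: every assignment gives 1 — tautology.
In Ł3: every assignment gives 1 — tautology.

both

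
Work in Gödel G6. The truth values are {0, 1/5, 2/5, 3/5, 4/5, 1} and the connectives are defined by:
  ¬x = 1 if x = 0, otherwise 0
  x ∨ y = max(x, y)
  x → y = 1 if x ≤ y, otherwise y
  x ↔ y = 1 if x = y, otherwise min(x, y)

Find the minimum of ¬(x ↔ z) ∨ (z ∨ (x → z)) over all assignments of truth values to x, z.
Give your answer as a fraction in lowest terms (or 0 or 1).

Take x = 2/5, z = 1/5:
x ↔ z = 2/5 ↔ 1/5 = 1/5
¬(x ↔ z) = ¬1/5 = 0
x → z = 2/5 → 1/5 = 1/5
z ∨ (x → z) = 1/5 ∨ 1/5 = 1/5
¬(x ↔ z) ∨ (z ∨ (x → z)) = 0 ∨ 1/5 = 1/5
No assignment yields a value below 1/5, so this is the minimum.

1/5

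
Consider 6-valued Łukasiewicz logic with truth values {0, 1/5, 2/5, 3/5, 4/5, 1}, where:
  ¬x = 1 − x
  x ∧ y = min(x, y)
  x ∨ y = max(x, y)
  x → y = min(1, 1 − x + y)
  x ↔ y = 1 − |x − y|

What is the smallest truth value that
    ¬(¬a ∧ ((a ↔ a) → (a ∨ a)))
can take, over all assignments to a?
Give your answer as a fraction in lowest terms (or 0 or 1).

Take a = 2/5:
¬a = ¬2/5 = 3/5
a ↔ a = 2/5 ↔ 2/5 = 1
a ∨ a = 2/5 ∨ 2/5 = 2/5
(a ↔ a) → (a ∨ a) = 1 → 2/5 = 2/5
¬a ∧ ((a ↔ a) → (a ∨ a)) = 3/5 ∧ 2/5 = 2/5
¬(¬a ∧ ((a ↔ a) → (a ∨ a))) = ¬2/5 = 3/5
No assignment yields a value below 3/5, so this is the minimum.

3/5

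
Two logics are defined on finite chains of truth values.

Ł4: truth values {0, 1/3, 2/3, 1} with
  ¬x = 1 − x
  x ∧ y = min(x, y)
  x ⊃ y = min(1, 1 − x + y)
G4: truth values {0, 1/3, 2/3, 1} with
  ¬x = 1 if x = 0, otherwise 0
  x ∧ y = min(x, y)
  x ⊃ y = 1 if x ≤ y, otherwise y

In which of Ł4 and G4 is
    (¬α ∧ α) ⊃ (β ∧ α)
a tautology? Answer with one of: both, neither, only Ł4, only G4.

only G4

In Ł4: at α = 1/3, β = 0 the value is 2/3 — not a tautology.
In G4: every assignment gives 1 — tautology.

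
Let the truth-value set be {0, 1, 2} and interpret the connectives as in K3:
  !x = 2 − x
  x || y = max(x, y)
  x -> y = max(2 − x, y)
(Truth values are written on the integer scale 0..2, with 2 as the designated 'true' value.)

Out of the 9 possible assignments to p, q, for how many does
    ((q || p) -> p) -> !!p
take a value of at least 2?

p = 0, q = 0 ↦ 0  <
p = 0, q = 1 ↦ 1  <
p = 0, q = 2 ↦ 2  ≥
p = 1, q = 0 ↦ 1  <
p = 1, q = 1 ↦ 1  <
p = 1, q = 2 ↦ 1  <
p = 2, q = 0 ↦ 2  ≥
p = 2, q = 1 ↦ 2  ≥
p = 2, q = 2 ↦ 2  ≥
So 4 of the 9 assignments meet the threshold.

4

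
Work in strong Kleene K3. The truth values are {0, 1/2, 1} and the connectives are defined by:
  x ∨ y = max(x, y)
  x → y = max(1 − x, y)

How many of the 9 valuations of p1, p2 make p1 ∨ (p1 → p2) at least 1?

p1 = 0, p2 = 0 ↦ 1  ≥
p1 = 0, p2 = 1/2 ↦ 1  ≥
p1 = 0, p2 = 1 ↦ 1  ≥
p1 = 1/2, p2 = 0 ↦ 1/2  <
p1 = 1/2, p2 = 1/2 ↦ 1/2  <
p1 = 1/2, p2 = 1 ↦ 1  ≥
p1 = 1, p2 = 0 ↦ 1  ≥
p1 = 1, p2 = 1/2 ↦ 1  ≥
p1 = 1, p2 = 1 ↦ 1  ≥
So 7 of the 9 assignments meet the threshold.

7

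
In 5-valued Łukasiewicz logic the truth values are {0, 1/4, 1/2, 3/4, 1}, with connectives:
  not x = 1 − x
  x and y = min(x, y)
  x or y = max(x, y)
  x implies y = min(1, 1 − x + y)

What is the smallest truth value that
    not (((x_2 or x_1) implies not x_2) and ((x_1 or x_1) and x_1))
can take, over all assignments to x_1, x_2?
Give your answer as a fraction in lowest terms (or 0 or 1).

Take x_1 = 1, x_2 = 0:
x_2 or x_1 = 0 or 1 = 1
not x_2 = not 0 = 1
(x_2 or x_1) implies not x_2 = 1 implies 1 = 1
x_1 or x_1 = 1 or 1 = 1
(x_1 or x_1) and x_1 = 1 and 1 = 1
((x_2 or x_1) implies not x_2) and ((x_1 or x_1) and x_1) = 1 and 1 = 1
not (((x_2 or x_1) implies not x_2) and ((x_1 or x_1) and x_1)) = not 1 = 0
No assignment yields a value below 0, so this is the minimum.

0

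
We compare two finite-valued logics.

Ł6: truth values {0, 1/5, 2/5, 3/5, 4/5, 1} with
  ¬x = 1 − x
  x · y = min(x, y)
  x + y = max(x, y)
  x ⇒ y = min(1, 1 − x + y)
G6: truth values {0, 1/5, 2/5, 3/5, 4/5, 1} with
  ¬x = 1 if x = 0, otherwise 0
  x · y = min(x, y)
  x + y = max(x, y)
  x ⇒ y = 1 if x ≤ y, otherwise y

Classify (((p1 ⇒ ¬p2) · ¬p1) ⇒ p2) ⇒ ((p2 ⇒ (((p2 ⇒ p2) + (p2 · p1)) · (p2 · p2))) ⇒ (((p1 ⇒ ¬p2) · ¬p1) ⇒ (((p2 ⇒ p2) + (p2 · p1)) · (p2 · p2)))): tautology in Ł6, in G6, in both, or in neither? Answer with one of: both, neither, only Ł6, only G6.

In Ł6: every assignment gives 1 — tautology.
In G6: every assignment gives 1 — tautology.

both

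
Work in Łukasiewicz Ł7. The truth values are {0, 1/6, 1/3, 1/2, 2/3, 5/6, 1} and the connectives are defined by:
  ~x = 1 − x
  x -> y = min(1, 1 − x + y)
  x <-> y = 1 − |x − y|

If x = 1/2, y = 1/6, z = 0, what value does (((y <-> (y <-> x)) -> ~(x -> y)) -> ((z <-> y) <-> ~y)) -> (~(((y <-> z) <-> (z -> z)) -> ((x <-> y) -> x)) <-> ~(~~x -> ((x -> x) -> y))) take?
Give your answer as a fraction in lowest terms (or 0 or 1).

2/3

y <-> x = 1/6 <-> 1/2 = 2/3
y <-> (y <-> x) = 1/6 <-> 2/3 = 1/2
x -> y = 1/2 -> 1/6 = 2/3
~(x -> y) = ~2/3 = 1/3
(y <-> (y <-> x)) -> ~(x -> y) = 1/2 -> 1/3 = 5/6
z <-> y = 0 <-> 1/6 = 5/6
~y = ~1/6 = 5/6
(z <-> y) <-> ~y = 5/6 <-> 5/6 = 1
((y <-> (y <-> x)) -> ~(x -> y)) -> ((z <-> y) <-> ~y) = 5/6 -> 1 = 1
y <-> z = 1/6 <-> 0 = 5/6
z -> z = 0 -> 0 = 1
(y <-> z) <-> (z -> z) = 5/6 <-> 1 = 5/6
x <-> y = 1/2 <-> 1/6 = 2/3
(x <-> y) -> x = 2/3 -> 1/2 = 5/6
((y <-> z) <-> (z -> z)) -> ((x <-> y) -> x) = 5/6 -> 5/6 = 1
~(((y <-> z) <-> (z -> z)) -> ((x <-> y) -> x)) = ~1 = 0
~x = ~1/2 = 1/2
~~x = ~1/2 = 1/2
x -> x = 1/2 -> 1/2 = 1
(x -> x) -> y = 1 -> 1/6 = 1/6
~~x -> ((x -> x) -> y) = 1/2 -> 1/6 = 2/3
~(~~x -> ((x -> x) -> y)) = ~2/3 = 1/3
~(((y <-> z) <-> (z -> z)) -> ((x <-> y) -> x)) <-> ~(~~x -> ((x -> x) -> y)) = 0 <-> 1/3 = 2/3
(((y <-> (y <-> x)) -> ~(x -> y)) -> ((z <-> y) <-> ~y)) -> (~(((y <-> z) <-> (z -> z)) -> ((x <-> y) -> x)) <-> ~(~~x -> ((x -> x) -> y))) = 1 -> 2/3 = 2/3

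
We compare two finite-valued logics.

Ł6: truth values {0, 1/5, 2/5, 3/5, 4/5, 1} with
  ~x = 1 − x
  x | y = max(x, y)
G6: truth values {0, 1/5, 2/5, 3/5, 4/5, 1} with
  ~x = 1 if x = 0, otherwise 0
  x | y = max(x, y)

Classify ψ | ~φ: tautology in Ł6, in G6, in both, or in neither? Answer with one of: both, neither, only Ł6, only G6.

In Ł6: at φ = 1/5, ψ = 0 the value is 4/5 — not a tautology.
In G6: at φ = 1/5, ψ = 0 the value is 0 — not a tautology.

neither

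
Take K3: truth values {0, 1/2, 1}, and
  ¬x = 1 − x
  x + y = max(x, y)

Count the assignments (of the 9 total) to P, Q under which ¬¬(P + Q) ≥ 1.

5

P = 0, Q = 0 ↦ 0  <
P = 0, Q = 1/2 ↦ 1/2  <
P = 0, Q = 1 ↦ 1  ≥
P = 1/2, Q = 0 ↦ 1/2  <
P = 1/2, Q = 1/2 ↦ 1/2  <
P = 1/2, Q = 1 ↦ 1  ≥
P = 1, Q = 0 ↦ 1  ≥
P = 1, Q = 1/2 ↦ 1  ≥
P = 1, Q = 1 ↦ 1  ≥
So 5 of the 9 assignments meet the threshold.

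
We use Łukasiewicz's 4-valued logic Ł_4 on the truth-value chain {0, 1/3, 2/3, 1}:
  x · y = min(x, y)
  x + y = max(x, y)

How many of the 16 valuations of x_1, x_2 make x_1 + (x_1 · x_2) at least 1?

x_1 = 0, x_2 = 0 ↦ 0  <
x_1 = 0, x_2 = 1/3 ↦ 0  <
x_1 = 0, x_2 = 2/3 ↦ 0  <
x_1 = 0, x_2 = 1 ↦ 0  <
x_1 = 1/3, x_2 = 0 ↦ 1/3  <
x_1 = 1/3, x_2 = 1/3 ↦ 1/3  <
x_1 = 1/3, x_2 = 2/3 ↦ 1/3  <
x_1 = 1/3, x_2 = 1 ↦ 1/3  <
x_1 = 2/3, x_2 = 0 ↦ 2/3  <
x_1 = 2/3, x_2 = 1/3 ↦ 2/3  <
x_1 = 2/3, x_2 = 2/3 ↦ 2/3  <
x_1 = 2/3, x_2 = 1 ↦ 2/3  <
x_1 = 1, x_2 = 0 ↦ 1  ≥
x_1 = 1, x_2 = 1/3 ↦ 1  ≥
x_1 = 1, x_2 = 2/3 ↦ 1  ≥
x_1 = 1, x_2 = 1 ↦ 1  ≥
So 4 of the 16 assignments meet the threshold.

4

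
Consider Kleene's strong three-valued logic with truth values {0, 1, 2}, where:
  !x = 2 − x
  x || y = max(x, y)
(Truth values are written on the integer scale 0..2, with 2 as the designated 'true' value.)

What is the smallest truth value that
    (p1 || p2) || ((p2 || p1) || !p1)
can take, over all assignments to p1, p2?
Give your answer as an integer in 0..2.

Take p1 = 1, p2 = 0:
p1 || p2 = 1 || 0 = 1
p2 || p1 = 0 || 1 = 1
!p1 = !1 = 1
(p2 || p1) || !p1 = 1 || 1 = 1
(p1 || p2) || ((p2 || p1) || !p1) = 1 || 1 = 1
No assignment yields a value below 1, so this is the minimum.

1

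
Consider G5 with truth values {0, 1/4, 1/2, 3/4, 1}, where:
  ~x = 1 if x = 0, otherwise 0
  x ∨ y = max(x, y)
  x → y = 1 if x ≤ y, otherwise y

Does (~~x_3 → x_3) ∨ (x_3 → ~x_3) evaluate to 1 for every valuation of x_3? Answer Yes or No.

Counterexample: take x_3 = 1/4.
~x_3 = ~1/4 = 0
~~x_3 = ~0 = 1
~~x_3 → x_3 = 1 → 1/4 = 1/4
~x_3 = ~1/4 = 0
x_3 → ~x_3 = 1/4 → 0 = 0
(~~x_3 → x_3) ∨ (x_3 → ~x_3) = 1/4 ∨ 0 = 1/4
This gives 1/4 ≠ 1.

No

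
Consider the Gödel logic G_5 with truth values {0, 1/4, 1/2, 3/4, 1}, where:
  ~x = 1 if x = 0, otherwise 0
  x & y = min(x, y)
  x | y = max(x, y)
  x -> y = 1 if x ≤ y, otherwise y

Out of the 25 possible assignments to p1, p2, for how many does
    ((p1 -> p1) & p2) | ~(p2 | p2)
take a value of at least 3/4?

value 1: 10 assignments (counts)
value 3/4: 5 assignments (counts)
value 1/2: 5 assignments
value 1/4: 5 assignments
So 15 of the 25 assignments meet the threshold.

15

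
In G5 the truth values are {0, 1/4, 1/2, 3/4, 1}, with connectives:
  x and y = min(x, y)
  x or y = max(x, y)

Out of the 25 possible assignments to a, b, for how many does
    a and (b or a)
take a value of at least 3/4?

10

value 1: 5 assignments (counts)
value 3/4: 5 assignments (counts)
value 1/2: 5 assignments
value 1/4: 5 assignments
value 0: 5 assignments
So 10 of the 25 assignments meet the threshold.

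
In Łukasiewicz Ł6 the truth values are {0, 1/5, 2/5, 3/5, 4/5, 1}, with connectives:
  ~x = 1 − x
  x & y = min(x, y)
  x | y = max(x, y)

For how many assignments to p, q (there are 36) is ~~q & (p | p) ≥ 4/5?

value 1: 1 assignment (counts)
value 4/5: 3 assignments (counts)
value 3/5: 5 assignments
value 2/5: 7 assignments
value 1/5: 9 assignments
value 0: 11 assignments
So 4 of the 36 assignments meet the threshold.

4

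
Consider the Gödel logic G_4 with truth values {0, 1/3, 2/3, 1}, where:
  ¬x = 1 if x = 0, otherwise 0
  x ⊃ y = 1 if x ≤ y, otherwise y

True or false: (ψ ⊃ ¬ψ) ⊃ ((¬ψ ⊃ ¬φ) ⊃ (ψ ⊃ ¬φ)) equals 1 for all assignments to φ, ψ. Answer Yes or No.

Yes

φ = 0, ψ = 0 ↦ 1
φ = 0, ψ = 1/3 ↦ 1
φ = 0, ψ = 2/3 ↦ 1
φ = 0, ψ = 1 ↦ 1
φ = 1/3, ψ = 0 ↦ 1
φ = 1/3, ψ = 1/3 ↦ 1
φ = 1/3, ψ = 2/3 ↦ 1
φ = 1/3, ψ = 1 ↦ 1
φ = 2/3, ψ = 0 ↦ 1
φ = 2/3, ψ = 1/3 ↦ 1
φ = 2/3, ψ = 2/3 ↦ 1
φ = 2/3, ψ = 1 ↦ 1
φ = 1, ψ = 0 ↦ 1
φ = 1, ψ = 1/3 ↦ 1
φ = 1, ψ = 2/3 ↦ 1
φ = 1, ψ = 1 ↦ 1
Every assignment gives a value ≥ 1.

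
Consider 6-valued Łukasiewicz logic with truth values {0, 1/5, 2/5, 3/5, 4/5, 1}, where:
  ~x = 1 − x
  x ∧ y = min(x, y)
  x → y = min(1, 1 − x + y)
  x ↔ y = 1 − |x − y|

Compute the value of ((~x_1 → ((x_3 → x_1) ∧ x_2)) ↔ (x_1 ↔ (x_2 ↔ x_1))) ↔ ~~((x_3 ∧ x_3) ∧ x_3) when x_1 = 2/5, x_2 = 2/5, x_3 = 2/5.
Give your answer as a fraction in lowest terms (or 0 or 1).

~x_1 = ~2/5 = 3/5
x_3 → x_1 = 2/5 → 2/5 = 1
(x_3 → x_1) ∧ x_2 = 1 ∧ 2/5 = 2/5
~x_1 → ((x_3 → x_1) ∧ x_2) = 3/5 → 2/5 = 4/5
x_2 ↔ x_1 = 2/5 ↔ 2/5 = 1
x_1 ↔ (x_2 ↔ x_1) = 2/5 ↔ 1 = 2/5
(~x_1 → ((x_3 → x_1) ∧ x_2)) ↔ (x_1 ↔ (x_2 ↔ x_1)) = 4/5 ↔ 2/5 = 3/5
x_3 ∧ x_3 = 2/5 ∧ 2/5 = 2/5
(x_3 ∧ x_3) ∧ x_3 = 2/5 ∧ 2/5 = 2/5
~((x_3 ∧ x_3) ∧ x_3) = ~2/5 = 3/5
~~((x_3 ∧ x_3) ∧ x_3) = ~3/5 = 2/5
((~x_1 → ((x_3 → x_1) ∧ x_2)) ↔ (x_1 ↔ (x_2 ↔ x_1))) ↔ ~~((x_3 ∧ x_3) ∧ x_3) = 3/5 ↔ 2/5 = 4/5

4/5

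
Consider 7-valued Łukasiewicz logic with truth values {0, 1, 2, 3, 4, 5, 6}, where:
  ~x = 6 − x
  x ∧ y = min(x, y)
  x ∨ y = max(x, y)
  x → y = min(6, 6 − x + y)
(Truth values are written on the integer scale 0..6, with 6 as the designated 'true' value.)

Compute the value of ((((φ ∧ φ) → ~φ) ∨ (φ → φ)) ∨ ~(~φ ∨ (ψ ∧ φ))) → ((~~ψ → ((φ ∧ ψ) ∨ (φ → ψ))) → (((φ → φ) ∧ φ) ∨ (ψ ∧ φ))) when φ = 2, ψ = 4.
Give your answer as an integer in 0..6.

2

φ ∧ φ = 2 ∧ 2 = 2
~φ = ~2 = 4
(φ ∧ φ) → ~φ = 2 → 4 = 6
φ → φ = 2 → 2 = 6
((φ ∧ φ) → ~φ) ∨ (φ → φ) = 6 ∨ 6 = 6
~φ = ~2 = 4
ψ ∧ φ = 4 ∧ 2 = 2
~φ ∨ (ψ ∧ φ) = 4 ∨ 2 = 4
~(~φ ∨ (ψ ∧ φ)) = ~4 = 2
(((φ ∧ φ) → ~φ) ∨ (φ → φ)) ∨ ~(~φ ∨ (ψ ∧ φ)) = 6 ∨ 2 = 6
~ψ = ~4 = 2
~~ψ = ~2 = 4
φ ∧ ψ = 2 ∧ 4 = 2
φ → ψ = 2 → 4 = 6
(φ ∧ ψ) ∨ (φ → ψ) = 2 ∨ 6 = 6
~~ψ → ((φ ∧ ψ) ∨ (φ → ψ)) = 4 → 6 = 6
φ → φ = 2 → 2 = 6
(φ → φ) ∧ φ = 6 ∧ 2 = 2
ψ ∧ φ = 4 ∧ 2 = 2
((φ → φ) ∧ φ) ∨ (ψ ∧ φ) = 2 ∨ 2 = 2
(~~ψ → ((φ ∧ ψ) ∨ (φ → ψ))) → (((φ → φ) ∧ φ) ∨ (ψ ∧ φ)) = 6 → 2 = 2
((((φ ∧ φ) → ~φ) ∨ (φ → φ)) ∨ ~(~φ ∨ (ψ ∧ φ))) → ((~~ψ → ((φ ∧ ψ) ∨ (φ → ψ))) → (((φ → φ) ∧ φ) ∨ (ψ ∧ φ))) = 6 → 2 = 2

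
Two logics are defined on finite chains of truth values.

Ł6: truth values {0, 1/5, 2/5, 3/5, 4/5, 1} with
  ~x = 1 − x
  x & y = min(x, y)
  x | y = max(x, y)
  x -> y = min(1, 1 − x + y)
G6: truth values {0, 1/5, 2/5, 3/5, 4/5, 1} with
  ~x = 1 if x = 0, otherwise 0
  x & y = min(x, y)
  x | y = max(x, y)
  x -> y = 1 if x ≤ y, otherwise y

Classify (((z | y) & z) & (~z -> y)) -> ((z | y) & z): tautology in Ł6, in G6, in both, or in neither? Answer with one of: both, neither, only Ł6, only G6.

both

In Ł6: every assignment gives 1 — tautology.
In G6: every assignment gives 1 — tautology.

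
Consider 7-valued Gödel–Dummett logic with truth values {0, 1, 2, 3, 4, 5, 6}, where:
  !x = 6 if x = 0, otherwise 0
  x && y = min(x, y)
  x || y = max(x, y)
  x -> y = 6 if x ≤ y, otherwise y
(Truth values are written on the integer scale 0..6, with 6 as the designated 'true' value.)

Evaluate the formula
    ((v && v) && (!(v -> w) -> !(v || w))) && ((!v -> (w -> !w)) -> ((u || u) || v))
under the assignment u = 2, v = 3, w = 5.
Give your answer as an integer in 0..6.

v && v = 3 && 3 = 3
v -> w = 3 -> 5 = 6
!(v -> w) = !6 = 0
v || w = 3 || 5 = 5
!(v || w) = !5 = 0
!(v -> w) -> !(v || w) = 0 -> 0 = 6
(v && v) && (!(v -> w) -> !(v || w)) = 3 && 6 = 3
!v = !3 = 0
!w = !5 = 0
w -> !w = 5 -> 0 = 0
!v -> (w -> !w) = 0 -> 0 = 6
u || u = 2 || 2 = 2
(u || u) || v = 2 || 3 = 3
(!v -> (w -> !w)) -> ((u || u) || v) = 6 -> 3 = 3
((v && v) && (!(v -> w) -> !(v || w))) && ((!v -> (w -> !w)) -> ((u || u) || v)) = 3 && 3 = 3

3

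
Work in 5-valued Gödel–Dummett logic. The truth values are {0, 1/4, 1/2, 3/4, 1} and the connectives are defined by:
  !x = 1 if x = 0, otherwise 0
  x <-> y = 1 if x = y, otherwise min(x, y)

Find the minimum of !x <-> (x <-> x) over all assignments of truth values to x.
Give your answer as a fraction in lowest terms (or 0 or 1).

0

Take x = 1/4:
!x = !1/4 = 0
x <-> x = 1/4 <-> 1/4 = 1
!x <-> (x <-> x) = 0 <-> 1 = 0
No assignment yields a value below 0, so this is the minimum.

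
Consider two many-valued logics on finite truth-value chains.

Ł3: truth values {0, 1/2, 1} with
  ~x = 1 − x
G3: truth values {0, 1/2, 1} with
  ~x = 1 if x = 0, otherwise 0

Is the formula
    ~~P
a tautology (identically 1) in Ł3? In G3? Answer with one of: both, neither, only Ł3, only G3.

neither

In Ł3: at P = 0 the value is 0 — not a tautology.
In G3: at P = 0 the value is 0 — not a tautology.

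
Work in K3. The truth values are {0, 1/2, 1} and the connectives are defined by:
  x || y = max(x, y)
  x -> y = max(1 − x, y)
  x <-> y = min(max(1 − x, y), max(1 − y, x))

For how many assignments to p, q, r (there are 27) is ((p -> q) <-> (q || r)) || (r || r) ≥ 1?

16

value 1: 16 assignments (counts)
value 1/2: 10 assignments
value 0: 1 assignment
So 16 of the 27 assignments meet the threshold.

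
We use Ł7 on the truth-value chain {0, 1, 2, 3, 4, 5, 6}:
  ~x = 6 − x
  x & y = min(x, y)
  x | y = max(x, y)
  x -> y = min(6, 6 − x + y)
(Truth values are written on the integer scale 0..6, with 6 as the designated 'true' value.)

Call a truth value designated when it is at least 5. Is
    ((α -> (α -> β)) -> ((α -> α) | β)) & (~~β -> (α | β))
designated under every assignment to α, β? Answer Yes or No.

Yes

At α = 2, β = 5, for instance:
α -> β = 2 -> 5 = 6
α -> (α -> β) = 2 -> 6 = 6
α -> α = 2 -> 2 = 6
(α -> α) | β = 6 | 5 = 6
(α -> (α -> β)) -> ((α -> α) | β) = 6 -> 6 = 6
~β = ~5 = 1
~~β = ~1 = 5
α | β = 2 | 5 = 5
~~β -> (α | β) = 5 -> 5 = 6
((α -> (α -> β)) -> ((α -> α) | β)) & (~~β -> (α | β)) = 6 & 6 = 6
and checking the remaining 48 assignments likewise gives ≥ 5 in every case.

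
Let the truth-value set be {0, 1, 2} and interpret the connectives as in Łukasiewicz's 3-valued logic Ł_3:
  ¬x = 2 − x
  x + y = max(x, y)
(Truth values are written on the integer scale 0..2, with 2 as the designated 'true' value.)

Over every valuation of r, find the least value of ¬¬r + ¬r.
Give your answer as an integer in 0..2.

1

Take r = 1:
¬r = ¬1 = 1
¬¬r = ¬1 = 1
¬r = ¬1 = 1
¬¬r + ¬r = 1 + 1 = 1
No assignment yields a value below 1, so this is the minimum.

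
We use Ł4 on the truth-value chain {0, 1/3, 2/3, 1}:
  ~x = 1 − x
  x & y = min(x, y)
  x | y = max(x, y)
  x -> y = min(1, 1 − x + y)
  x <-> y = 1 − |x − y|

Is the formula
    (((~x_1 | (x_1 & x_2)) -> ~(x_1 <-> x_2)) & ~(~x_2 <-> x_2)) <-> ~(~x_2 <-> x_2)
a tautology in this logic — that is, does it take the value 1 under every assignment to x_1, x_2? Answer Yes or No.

Counterexample: take x_1 = 0, x_2 = 0.
~x_1 = ~0 = 1
x_1 & x_2 = 0 & 0 = 0
~x_1 | (x_1 & x_2) = 1 | 0 = 1
x_1 <-> x_2 = 0 <-> 0 = 1
~(x_1 <-> x_2) = ~1 = 0
(~x_1 | (x_1 & x_2)) -> ~(x_1 <-> x_2) = 1 -> 0 = 0
~x_2 = ~0 = 1
~x_2 <-> x_2 = 1 <-> 0 = 0
~(~x_2 <-> x_2) = ~0 = 1
((~x_1 | (x_1 & x_2)) -> ~(x_1 <-> x_2)) & ~(~x_2 <-> x_2) = 0 & 1 = 0
(((~x_1 | (x_1 & x_2)) -> ~(x_1 <-> x_2)) & ~(~x_2 <-> x_2)) <-> ~(~x_2 <-> x_2) = 0 <-> 1 = 0
This gives 0 ≠ 1.

No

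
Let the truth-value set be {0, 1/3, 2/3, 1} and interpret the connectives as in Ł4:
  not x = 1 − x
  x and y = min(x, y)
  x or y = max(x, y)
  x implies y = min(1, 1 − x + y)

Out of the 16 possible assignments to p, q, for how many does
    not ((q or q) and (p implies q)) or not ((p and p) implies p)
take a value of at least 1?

4

p = 0, q = 0 ↦ 1  ≥
p = 0, q = 1/3 ↦ 2/3  <
p = 0, q = 2/3 ↦ 1/3  <
p = 0, q = 1 ↦ 0  <
p = 1/3, q = 0 ↦ 1  ≥
p = 1/3, q = 1/3 ↦ 2/3  <
p = 1/3, q = 2/3 ↦ 1/3  <
p = 1/3, q = 1 ↦ 0  <
p = 2/3, q = 0 ↦ 1  ≥
p = 2/3, q = 1/3 ↦ 2/3  <
p = 2/3, q = 2/3 ↦ 1/3  <
p = 2/3, q = 1 ↦ 0  <
p = 1, q = 0 ↦ 1  ≥
p = 1, q = 1/3 ↦ 2/3  <
p = 1, q = 2/3 ↦ 1/3  <
p = 1, q = 1 ↦ 0  <
So 4 of the 16 assignments meet the threshold.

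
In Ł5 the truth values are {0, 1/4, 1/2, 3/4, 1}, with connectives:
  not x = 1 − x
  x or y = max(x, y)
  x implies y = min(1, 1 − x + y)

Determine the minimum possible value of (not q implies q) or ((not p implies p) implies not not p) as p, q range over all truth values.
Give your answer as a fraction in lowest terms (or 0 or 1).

1/2

Take p = 1/2, q = 0:
not q = not 0 = 1
not q implies q = 1 implies 0 = 0
not p = not 1/2 = 1/2
not p implies p = 1/2 implies 1/2 = 1
not p = not 1/2 = 1/2
not not p = not 1/2 = 1/2
(not p implies p) implies not not p = 1 implies 1/2 = 1/2
(not q implies q) or ((not p implies p) implies not not p) = 0 or 1/2 = 1/2
No assignment yields a value below 1/2, so this is the minimum.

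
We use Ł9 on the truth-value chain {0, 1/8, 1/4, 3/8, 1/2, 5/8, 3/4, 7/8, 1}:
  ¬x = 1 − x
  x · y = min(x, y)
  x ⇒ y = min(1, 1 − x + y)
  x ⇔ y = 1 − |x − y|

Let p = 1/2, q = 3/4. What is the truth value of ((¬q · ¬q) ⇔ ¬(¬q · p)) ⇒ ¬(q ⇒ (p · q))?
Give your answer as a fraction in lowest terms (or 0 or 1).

¬q = ¬3/4 = 1/4
¬q = ¬3/4 = 1/4
¬q · ¬q = 1/4 · 1/4 = 1/4
¬q = ¬3/4 = 1/4
¬q · p = 1/4 · 1/2 = 1/4
¬(¬q · p) = ¬1/4 = 3/4
(¬q · ¬q) ⇔ ¬(¬q · p) = 1/4 ⇔ 3/4 = 1/2
p · q = 1/2 · 3/4 = 1/2
q ⇒ (p · q) = 3/4 ⇒ 1/2 = 3/4
¬(q ⇒ (p · q)) = ¬3/4 = 1/4
((¬q · ¬q) ⇔ ¬(¬q · p)) ⇒ ¬(q ⇒ (p · q)) = 1/2 ⇒ 1/4 = 3/4

3/4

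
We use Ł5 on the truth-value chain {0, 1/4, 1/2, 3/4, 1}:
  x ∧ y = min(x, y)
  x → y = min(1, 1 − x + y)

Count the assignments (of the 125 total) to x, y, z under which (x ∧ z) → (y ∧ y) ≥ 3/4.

111

value 1: 95 assignments (counts)
value 3/4: 16 assignments (counts)
value 1/2: 9 assignments
value 1/4: 4 assignments
value 0: 1 assignment
So 111 of the 125 assignments meet the threshold.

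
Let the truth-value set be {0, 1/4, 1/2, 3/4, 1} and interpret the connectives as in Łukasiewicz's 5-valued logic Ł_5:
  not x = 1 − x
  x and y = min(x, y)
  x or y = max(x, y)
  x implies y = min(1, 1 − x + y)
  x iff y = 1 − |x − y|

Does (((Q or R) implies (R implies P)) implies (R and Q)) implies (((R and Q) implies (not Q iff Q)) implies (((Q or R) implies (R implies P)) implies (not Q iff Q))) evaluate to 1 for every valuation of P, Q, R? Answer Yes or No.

Yes

At P = 1, Q = 3/4, R = 1, for instance:
Q or R = 3/4 or 1 = 1
R implies P = 1 implies 1 = 1
(Q or R) implies (R implies P) = 1 implies 1 = 1
R and Q = 1 and 3/4 = 3/4
((Q or R) implies (R implies P)) implies (R and Q) = 1 implies 3/4 = 3/4
not Q = not 3/4 = 1/4
not Q iff Q = 1/4 iff 3/4 = 1/2
(R and Q) implies (not Q iff Q) = 3/4 implies 1/2 = 3/4
((Q or R) implies (R implies P)) implies (not Q iff Q) = 1 implies 1/2 = 1/2
((R and Q) implies (not Q iff Q)) implies (((Q or R) implies (R implies P)) implies (not Q iff Q)) = 3/4 implies 1/2 = 3/4
(((Q or R) implies (R implies P)) implies (R and Q)) implies (((R and Q) implies (not Q iff Q)) implies (((Q or R) implies (R implies P)) implies (not Q iff Q))) = 3/4 implies 3/4 = 1
and checking the remaining 124 assignments likewise gives ≥ 1 in every case.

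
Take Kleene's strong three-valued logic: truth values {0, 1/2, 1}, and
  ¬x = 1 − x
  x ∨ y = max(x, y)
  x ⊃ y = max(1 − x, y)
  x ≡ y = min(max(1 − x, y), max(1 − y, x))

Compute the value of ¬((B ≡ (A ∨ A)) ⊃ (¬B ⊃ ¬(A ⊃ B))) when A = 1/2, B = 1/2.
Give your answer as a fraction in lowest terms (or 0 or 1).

A ∨ A = 1/2 ∨ 1/2 = 1/2
B ≡ (A ∨ A) = 1/2 ≡ 1/2 = 1/2
¬B = ¬1/2 = 1/2
A ⊃ B = 1/2 ⊃ 1/2 = 1/2
¬(A ⊃ B) = ¬1/2 = 1/2
¬B ⊃ ¬(A ⊃ B) = 1/2 ⊃ 1/2 = 1/2
(B ≡ (A ∨ A)) ⊃ (¬B ⊃ ¬(A ⊃ B)) = 1/2 ⊃ 1/2 = 1/2
¬((B ≡ (A ∨ A)) ⊃ (¬B ⊃ ¬(A ⊃ B))) = ¬1/2 = 1/2

1/2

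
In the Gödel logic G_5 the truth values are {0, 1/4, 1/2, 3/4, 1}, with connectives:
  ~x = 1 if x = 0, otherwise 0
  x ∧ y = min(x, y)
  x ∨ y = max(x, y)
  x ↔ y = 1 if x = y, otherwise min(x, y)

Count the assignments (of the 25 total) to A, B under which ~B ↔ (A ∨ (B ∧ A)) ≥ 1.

5

value 1: 5 assignments (counts)
value 3/4: 1 assignment
value 1/2: 1 assignment
value 1/4: 1 assignment
value 0: 17 assignments
So 5 of the 25 assignments meet the threshold.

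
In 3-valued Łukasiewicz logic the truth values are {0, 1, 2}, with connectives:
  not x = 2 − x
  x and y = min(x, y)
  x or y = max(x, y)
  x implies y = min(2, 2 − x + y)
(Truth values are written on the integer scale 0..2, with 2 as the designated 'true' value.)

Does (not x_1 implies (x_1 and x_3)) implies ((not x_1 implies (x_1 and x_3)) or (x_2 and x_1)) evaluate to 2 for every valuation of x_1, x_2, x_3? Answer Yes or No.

At x_1 = 0, x_2 = 1, x_3 = 1, for instance:
not x_1 = not 0 = 2
x_1 and x_3 = 0 and 1 = 0
not x_1 implies (x_1 and x_3) = 2 implies 0 = 0
x_2 and x_1 = 1 and 0 = 0
(not x_1 implies (x_1 and x_3)) or (x_2 and x_1) = 0 or 0 = 0
(not x_1 implies (x_1 and x_3)) implies ((not x_1 implies (x_1 and x_3)) or (x_2 and x_1)) = 0 implies 0 = 2
and checking the remaining 26 assignments likewise gives ≥ 2 in every case.

Yes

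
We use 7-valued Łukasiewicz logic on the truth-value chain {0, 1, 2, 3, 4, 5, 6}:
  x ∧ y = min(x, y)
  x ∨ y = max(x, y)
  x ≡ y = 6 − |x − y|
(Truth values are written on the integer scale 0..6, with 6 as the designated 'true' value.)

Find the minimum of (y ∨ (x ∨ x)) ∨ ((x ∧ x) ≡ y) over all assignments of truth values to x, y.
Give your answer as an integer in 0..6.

3

Take x = 0, y = 3:
x ∨ x = 0 ∨ 0 = 0
y ∨ (x ∨ x) = 3 ∨ 0 = 3
x ∧ x = 0 ∧ 0 = 0
(x ∧ x) ≡ y = 0 ≡ 3 = 3
(y ∨ (x ∨ x)) ∨ ((x ∧ x) ≡ y) = 3 ∨ 3 = 3
No assignment yields a value below 3, so this is the minimum.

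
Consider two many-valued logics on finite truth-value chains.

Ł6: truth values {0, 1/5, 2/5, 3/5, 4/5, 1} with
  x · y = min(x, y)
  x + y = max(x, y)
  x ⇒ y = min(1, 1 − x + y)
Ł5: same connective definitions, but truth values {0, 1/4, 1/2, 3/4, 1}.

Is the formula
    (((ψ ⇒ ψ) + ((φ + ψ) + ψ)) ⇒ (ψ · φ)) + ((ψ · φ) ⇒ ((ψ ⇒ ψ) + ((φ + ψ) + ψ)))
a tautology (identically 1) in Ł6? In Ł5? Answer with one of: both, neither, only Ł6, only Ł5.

In Ł6: every assignment gives 1 — tautology.
In Ł5: every assignment gives 1 — tautology.

both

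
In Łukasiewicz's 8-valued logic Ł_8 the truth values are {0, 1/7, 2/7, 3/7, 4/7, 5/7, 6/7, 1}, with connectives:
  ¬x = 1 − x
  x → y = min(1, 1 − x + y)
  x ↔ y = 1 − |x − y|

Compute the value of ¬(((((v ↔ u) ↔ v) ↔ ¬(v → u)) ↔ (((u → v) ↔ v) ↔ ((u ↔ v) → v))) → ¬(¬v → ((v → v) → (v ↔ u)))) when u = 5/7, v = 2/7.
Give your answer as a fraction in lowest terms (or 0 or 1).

1/7

v ↔ u = 2/7 ↔ 5/7 = 4/7
(v ↔ u) ↔ v = 4/7 ↔ 2/7 = 5/7
v → u = 2/7 → 5/7 = 1
¬(v → u) = ¬1 = 0
((v ↔ u) ↔ v) ↔ ¬(v → u) = 5/7 ↔ 0 = 2/7
u → v = 5/7 → 2/7 = 4/7
(u → v) ↔ v = 4/7 ↔ 2/7 = 5/7
u ↔ v = 5/7 ↔ 2/7 = 4/7
(u ↔ v) → v = 4/7 → 2/7 = 5/7
((u → v) ↔ v) ↔ ((u ↔ v) → v) = 5/7 ↔ 5/7 = 1
(((v ↔ u) ↔ v) ↔ ¬(v → u)) ↔ (((u → v) ↔ v) ↔ ((u ↔ v) → v)) = 2/7 ↔ 1 = 2/7
¬v = ¬2/7 = 5/7
v → v = 2/7 → 2/7 = 1
v ↔ u = 2/7 ↔ 5/7 = 4/7
(v → v) → (v ↔ u) = 1 → 4/7 = 4/7
¬v → ((v → v) → (v ↔ u)) = 5/7 → 4/7 = 6/7
¬(¬v → ((v → v) → (v ↔ u))) = ¬6/7 = 1/7
((((v ↔ u) ↔ v) ↔ ¬(v → u)) ↔ (((u → v) ↔ v) ↔ ((u ↔ v) → v))) → ¬(¬v → ((v → v) → (v ↔ u))) = 2/7 → 1/7 = 6/7
¬(((((v ↔ u) ↔ v) ↔ ¬(v → u)) ↔ (((u → v) ↔ v) ↔ ((u ↔ v) → v))) → ¬(¬v → ((v → v) → (v ↔ u)))) = ¬6/7 = 1/7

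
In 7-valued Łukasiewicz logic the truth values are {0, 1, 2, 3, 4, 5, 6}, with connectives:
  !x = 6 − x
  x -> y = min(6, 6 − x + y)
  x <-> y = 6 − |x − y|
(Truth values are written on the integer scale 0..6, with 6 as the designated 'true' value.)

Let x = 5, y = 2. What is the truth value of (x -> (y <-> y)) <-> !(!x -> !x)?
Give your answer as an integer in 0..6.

y <-> y = 2 <-> 2 = 6
x -> (y <-> y) = 5 -> 6 = 6
!x = !5 = 1
!x = !5 = 1
!x -> !x = 1 -> 1 = 6
!(!x -> !x) = !6 = 0
(x -> (y <-> y)) <-> !(!x -> !x) = 6 <-> 0 = 0

0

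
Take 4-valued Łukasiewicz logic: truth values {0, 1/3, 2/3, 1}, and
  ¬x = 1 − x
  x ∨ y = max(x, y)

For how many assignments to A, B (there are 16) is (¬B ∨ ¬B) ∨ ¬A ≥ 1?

7

A = 0, B = 0 ↦ 1  ≥
A = 0, B = 1/3 ↦ 1  ≥
A = 0, B = 2/3 ↦ 1  ≥
A = 0, B = 1 ↦ 1  ≥
A = 1/3, B = 0 ↦ 1  ≥
A = 1/3, B = 1/3 ↦ 2/3  <
A = 1/3, B = 2/3 ↦ 2/3  <
A = 1/3, B = 1 ↦ 2/3  <
A = 2/3, B = 0 ↦ 1  ≥
A = 2/3, B = 1/3 ↦ 2/3  <
A = 2/3, B = 2/3 ↦ 1/3  <
A = 2/3, B = 1 ↦ 1/3  <
A = 1, B = 0 ↦ 1  ≥
A = 1, B = 1/3 ↦ 2/3  <
A = 1, B = 2/3 ↦ 1/3  <
A = 1, B = 1 ↦ 0  <
So 7 of the 16 assignments meet the threshold.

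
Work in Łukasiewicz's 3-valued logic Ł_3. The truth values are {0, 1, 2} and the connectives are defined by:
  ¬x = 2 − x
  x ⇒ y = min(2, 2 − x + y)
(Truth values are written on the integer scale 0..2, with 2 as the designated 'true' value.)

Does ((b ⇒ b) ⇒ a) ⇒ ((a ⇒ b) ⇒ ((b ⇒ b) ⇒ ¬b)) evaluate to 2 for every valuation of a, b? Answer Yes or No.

Counterexample: take a = 1, b = 2.
b ⇒ b = 2 ⇒ 2 = 2
(b ⇒ b) ⇒ a = 2 ⇒ 1 = 1
a ⇒ b = 1 ⇒ 2 = 2
b ⇒ b = 2 ⇒ 2 = 2
¬b = ¬2 = 0
(b ⇒ b) ⇒ ¬b = 2 ⇒ 0 = 0
(a ⇒ b) ⇒ ((b ⇒ b) ⇒ ¬b) = 2 ⇒ 0 = 0
((b ⇒ b) ⇒ a) ⇒ ((a ⇒ b) ⇒ ((b ⇒ b) ⇒ ¬b)) = 1 ⇒ 0 = 1
This gives 1 ≠ 2.

No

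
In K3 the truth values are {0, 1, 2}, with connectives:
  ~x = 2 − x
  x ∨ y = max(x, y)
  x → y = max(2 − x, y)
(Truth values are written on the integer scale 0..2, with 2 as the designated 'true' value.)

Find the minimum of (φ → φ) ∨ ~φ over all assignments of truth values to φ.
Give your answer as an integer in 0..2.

1

Take φ = 1:
φ → φ = 1 → 1 = 1
~φ = ~1 = 1
(φ → φ) ∨ ~φ = 1 ∨ 1 = 1
No assignment yields a value below 1, so this is the minimum.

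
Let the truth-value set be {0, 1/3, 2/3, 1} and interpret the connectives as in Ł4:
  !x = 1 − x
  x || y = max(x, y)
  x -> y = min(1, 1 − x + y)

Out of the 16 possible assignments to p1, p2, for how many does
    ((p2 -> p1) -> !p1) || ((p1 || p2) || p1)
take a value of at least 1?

11

p1 = 0, p2 = 0 ↦ 1  ≥
p1 = 0, p2 = 1/3 ↦ 1  ≥
p1 = 0, p2 = 2/3 ↦ 1  ≥
p1 = 0, p2 = 1 ↦ 1  ≥
p1 = 1/3, p2 = 0 ↦ 2/3  <
p1 = 1/3, p2 = 1/3 ↦ 2/3  <
p1 = 1/3, p2 = 2/3 ↦ 1  ≥
p1 = 1/3, p2 = 1 ↦ 1  ≥
p1 = 2/3, p2 = 0 ↦ 2/3  <
p1 = 2/3, p2 = 1/3 ↦ 2/3  <
p1 = 2/3, p2 = 2/3 ↦ 2/3  <
p1 = 2/3, p2 = 1 ↦ 1  ≥
p1 = 1, p2 = 0 ↦ 1  ≥
p1 = 1, p2 = 1/3 ↦ 1  ≥
p1 = 1, p2 = 2/3 ↦ 1  ≥
p1 = 1, p2 = 1 ↦ 1  ≥
So 11 of the 16 assignments meet the threshold.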